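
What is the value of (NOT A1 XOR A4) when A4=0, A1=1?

Substituting: (NOT 1 XOR 0)
= 0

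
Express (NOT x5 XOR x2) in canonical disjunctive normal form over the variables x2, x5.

(NOT x2 AND NOT x5) OR (x2 AND x5)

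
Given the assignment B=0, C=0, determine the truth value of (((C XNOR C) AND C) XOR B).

Substituting: (((0 XNOR 0) AND 0) XOR 0)
= 0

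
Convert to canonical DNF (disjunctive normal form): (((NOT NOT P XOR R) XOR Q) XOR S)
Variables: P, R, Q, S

(NOT P AND NOT R AND NOT Q AND S) OR (NOT P AND NOT R AND Q AND NOT S) OR (NOT P AND R AND NOT Q AND NOT S) OR (NOT P AND R AND Q AND S) OR (P AND NOT R AND NOT Q AND NOT S) OR (P AND NOT R AND Q AND S) OR (P AND R AND NOT Q AND S) OR (P AND R AND Q AND NOT S)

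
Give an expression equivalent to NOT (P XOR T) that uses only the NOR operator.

(((((P NOR T) NOR (P NOR T)) NOR ((P NOR T) NOR (P NOR T))) NOR ((((P NOR P) NOR (T NOR T)) NOR ((P NOR P) NOR (T NOR T))) NOR (((P NOR P) NOR (T NOR T)) NOR ((P NOR P) NOR (T NOR T))))) NOR ((((P NOR T) NOR (P NOR T)) NOR ((P NOR T) NOR (P NOR T))) NOR ((((P NOR P) NOR (T NOR T)) NOR ((P NOR P) NOR (T NOR T))) NOR (((P NOR P) NOR (T NOR T)) NOR ((P NOR P) NOR (T NOR T))))))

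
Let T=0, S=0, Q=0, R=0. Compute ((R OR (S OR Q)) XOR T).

Substituting: ((0 OR (0 OR 0)) XOR 0)
= 0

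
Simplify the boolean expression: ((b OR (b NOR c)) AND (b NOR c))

By absorption (E AND (E OR v) = E):
= (b NOR c)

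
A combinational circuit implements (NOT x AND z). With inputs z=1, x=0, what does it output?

Substituting: (NOT 0 AND 1)
= 1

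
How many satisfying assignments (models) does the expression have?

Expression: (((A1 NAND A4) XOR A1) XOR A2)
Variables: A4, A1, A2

Satisfying assignments: (0,0,0), (0,1,1), (1,0,0), (1,1,0)
Count: 4 out of 8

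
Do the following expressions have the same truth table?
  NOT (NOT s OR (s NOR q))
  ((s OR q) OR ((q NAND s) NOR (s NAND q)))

No. Counterexample: with q=1, s=0, Expression 1 = 0 but Expression 2 = 1.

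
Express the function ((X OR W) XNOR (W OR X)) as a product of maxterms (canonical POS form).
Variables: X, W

ΠM() = TRUE (no maxterms)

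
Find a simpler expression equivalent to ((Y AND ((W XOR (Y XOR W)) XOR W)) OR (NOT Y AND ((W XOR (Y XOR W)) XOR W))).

By distribution ((E AND v) OR (E AND NOT v) = E) then XOR self-cancellation ((E XOR v) XOR v = E):
= (Y XOR W)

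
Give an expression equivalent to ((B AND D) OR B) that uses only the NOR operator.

((((B NOR B) NOR (D NOR D)) NOR B) NOR (((B NOR B) NOR (D NOR D)) NOR B))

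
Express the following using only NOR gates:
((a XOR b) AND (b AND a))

((((((a NOR b) NOR (a NOR b)) NOR ((a NOR b) NOR (a NOR b))) NOR ((((a NOR a) NOR (b NOR b)) NOR ((a NOR a) NOR (b NOR b))) NOR (((a NOR a) NOR (b NOR b)) NOR ((a NOR a) NOR (b NOR b))))) NOR ((((a NOR b) NOR (a NOR b)) NOR ((a NOR b) NOR (a NOR b))) NOR ((((a NOR a) NOR (b NOR b)) NOR ((a NOR a) NOR (b NOR b))) NOR (((a NOR a) NOR (b NOR b)) NOR ((a NOR a) NOR (b NOR b)))))) NOR (((b NOR b) NOR (a NOR a)) NOR ((b NOR b) NOR (a NOR a))))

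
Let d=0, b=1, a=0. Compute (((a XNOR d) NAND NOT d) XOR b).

Substituting: (((0 XNOR 0) NAND NOT 0) XOR 1)
= 1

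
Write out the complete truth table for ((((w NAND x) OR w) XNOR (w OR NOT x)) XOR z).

x | z | w | Output
------------------
0 | 0 | 0 | 1
0 | 0 | 1 | 1
0 | 1 | 0 | 0
0 | 1 | 1 | 0
1 | 0 | 0 | 0
1 | 0 | 1 | 1
1 | 1 | 0 | 1
1 | 1 | 1 | 0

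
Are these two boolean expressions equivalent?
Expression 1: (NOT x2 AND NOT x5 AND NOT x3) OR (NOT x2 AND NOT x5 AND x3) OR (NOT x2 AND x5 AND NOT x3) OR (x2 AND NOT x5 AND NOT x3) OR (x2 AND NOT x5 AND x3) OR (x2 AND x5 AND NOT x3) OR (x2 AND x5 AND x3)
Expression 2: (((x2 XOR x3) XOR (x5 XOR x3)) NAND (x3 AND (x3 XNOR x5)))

Yes, they are equivalent — the two output columns agree on all 8 assignments:
x2 | x5 | x3 | Expression 1 | Expression 2
------------------------------------------
0 | 0 | 0 | 1 | 1
0 | 0 | 1 | 1 | 1
0 | 1 | 0 | 1 | 1
0 | 1 | 1 | 0 | 0
1 | 0 | 0 | 1 | 1
1 | 0 | 1 | 1 | 1
1 | 1 | 0 | 1 | 1
1 | 1 | 1 | 1 | 1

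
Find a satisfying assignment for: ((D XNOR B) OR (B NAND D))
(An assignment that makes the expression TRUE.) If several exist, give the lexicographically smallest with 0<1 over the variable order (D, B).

D=0, B=0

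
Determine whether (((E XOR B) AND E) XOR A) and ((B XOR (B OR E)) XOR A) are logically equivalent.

Yes, they are equivalent — the two output columns agree on all 8 assignments:
B | E | A | Expression 1 | Expression 2
---------------------------------------
0 | 0 | 0 | 0 | 0
0 | 0 | 1 | 1 | 1
0 | 1 | 0 | 1 | 1
0 | 1 | 1 | 0 | 0
1 | 0 | 0 | 0 | 0
1 | 0 | 1 | 1 | 1
1 | 1 | 0 | 0 | 0
1 | 1 | 1 | 1 | 1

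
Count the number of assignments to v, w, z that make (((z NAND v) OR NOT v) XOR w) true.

Satisfying assignments: (0,0,0), (0,0,1), (1,0,0), (1,1,1)
Count: 4 out of 8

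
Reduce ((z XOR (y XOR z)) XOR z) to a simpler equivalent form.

By XOR self-cancellation ((E XOR v) XOR v = E):
= (y XOR z)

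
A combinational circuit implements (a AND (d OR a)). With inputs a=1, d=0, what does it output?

Substituting: (1 AND (0 OR 1))
= 1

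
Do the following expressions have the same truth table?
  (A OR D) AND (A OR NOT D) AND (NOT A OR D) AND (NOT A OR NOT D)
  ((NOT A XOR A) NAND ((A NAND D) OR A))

Yes, they are equivalent — the two output columns agree on all 4 assignments:
A | D | Expression 1 | Expression 2
-----------------------------------
0 | 0 | 0 | 0
0 | 1 | 0 | 0
1 | 0 | 0 | 0
1 | 1 | 0 | 0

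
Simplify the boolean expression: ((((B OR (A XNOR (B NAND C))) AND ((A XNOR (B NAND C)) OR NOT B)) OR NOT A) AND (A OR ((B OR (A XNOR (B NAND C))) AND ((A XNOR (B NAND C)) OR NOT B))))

By distribution ((E OR v) AND (E OR NOT v) = E) then distribution ((E OR v) AND (E OR NOT v) = E):
= (A XNOR (B NAND C))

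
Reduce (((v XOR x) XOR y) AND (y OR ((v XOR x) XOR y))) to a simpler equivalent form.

By absorption (E AND (E OR v) = E):
= ((v XOR x) XOR y)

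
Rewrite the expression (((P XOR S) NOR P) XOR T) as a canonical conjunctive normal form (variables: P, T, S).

(P OR T OR NOT S) AND (P OR NOT T OR S) AND (NOT P OR T OR S) AND (NOT P OR T OR NOT S)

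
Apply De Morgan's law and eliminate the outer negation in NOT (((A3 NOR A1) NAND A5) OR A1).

NOT ((A3 NOR A1) NAND A5) AND NOT A1
De Morgan's: NOT(OR of terms) = AND of negations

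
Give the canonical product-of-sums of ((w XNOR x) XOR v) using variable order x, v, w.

ΠM(1, 2, 4, 7) = (x OR v OR NOT w) AND (x OR NOT v OR w) AND (NOT x OR v OR w) AND (NOT x OR NOT v OR NOT w)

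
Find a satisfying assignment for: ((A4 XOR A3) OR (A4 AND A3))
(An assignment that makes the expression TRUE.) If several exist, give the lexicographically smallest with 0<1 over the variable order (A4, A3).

A4=0, A3=1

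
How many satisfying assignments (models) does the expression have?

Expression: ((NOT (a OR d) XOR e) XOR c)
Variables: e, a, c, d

Satisfying assignments: (0,0,0,0), (0,0,1,1), (0,1,1,0), (0,1,1,1), (1,0,0,1), (1,0,1,0), (1,1,0,0), (1,1,0,1)
Count: 8 out of 16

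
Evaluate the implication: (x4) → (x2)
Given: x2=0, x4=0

Antecedent (x4) = 0; consequent (x2) = 0.
0 → 0 = 1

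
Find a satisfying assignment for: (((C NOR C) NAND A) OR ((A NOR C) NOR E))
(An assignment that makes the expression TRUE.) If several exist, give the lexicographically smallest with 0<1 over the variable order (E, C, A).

E=0, C=0, A=0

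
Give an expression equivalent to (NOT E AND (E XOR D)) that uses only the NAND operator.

(((E NAND E) NAND ((E NAND (E NAND D)) NAND (D NAND (E NAND D)))) NAND ((E NAND E) NAND ((E NAND (E NAND D)) NAND (D NAND (E NAND D)))))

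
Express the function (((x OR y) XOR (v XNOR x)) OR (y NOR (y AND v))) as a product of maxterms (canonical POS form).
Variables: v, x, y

ΠM(1, 7) = (v OR x OR NOT y) AND (NOT v OR NOT x OR NOT y)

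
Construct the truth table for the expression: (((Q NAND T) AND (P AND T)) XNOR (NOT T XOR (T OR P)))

P | Q | T | Output
------------------
0 | 0 | 0 | 0
0 | 0 | 1 | 0
0 | 1 | 0 | 0
0 | 1 | 1 | 0
1 | 0 | 0 | 1
1 | 0 | 1 | 1
1 | 1 | 0 | 1
1 | 1 | 1 | 0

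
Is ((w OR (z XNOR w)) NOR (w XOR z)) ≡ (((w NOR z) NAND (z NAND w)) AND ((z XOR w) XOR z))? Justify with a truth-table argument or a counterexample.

No. Counterexample: with w=1, z=0, Expression 1 = 0 but Expression 2 = 1.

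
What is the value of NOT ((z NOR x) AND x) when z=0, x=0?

Substituting: NOT ((0 NOR 0) AND 0)
= 1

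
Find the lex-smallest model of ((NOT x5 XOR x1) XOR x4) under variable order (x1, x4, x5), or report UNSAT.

x1=0, x4=0, x5=0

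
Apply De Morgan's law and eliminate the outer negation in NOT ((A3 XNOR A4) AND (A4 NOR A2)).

NOT (A3 XNOR A4) OR NOT (A4 NOR A2)
De Morgan's: NOT(AND of terms) = OR of negations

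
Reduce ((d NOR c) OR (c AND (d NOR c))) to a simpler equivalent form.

By absorption (E OR (E AND v) = E):
= (d NOR c)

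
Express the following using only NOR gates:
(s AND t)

((s NOR s) NOR (t NOR t))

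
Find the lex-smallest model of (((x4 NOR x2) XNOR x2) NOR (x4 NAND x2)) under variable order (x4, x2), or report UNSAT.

x4=1, x2=1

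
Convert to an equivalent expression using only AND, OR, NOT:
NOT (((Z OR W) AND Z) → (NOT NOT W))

((Z OR W) AND Z) AND NOT W
(Negated implication: NOT(A → B) = A AND NOT B)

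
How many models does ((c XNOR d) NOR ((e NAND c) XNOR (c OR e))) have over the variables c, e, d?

Satisfying assignments: (0,0,1), (1,1,0)
Count: 2 out of 8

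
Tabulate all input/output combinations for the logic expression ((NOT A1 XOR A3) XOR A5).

A3 | A5 | A1 | Output
---------------------
0 | 0 | 0 | 1
0 | 0 | 1 | 0
0 | 1 | 0 | 0
0 | 1 | 1 | 1
1 | 0 | 0 | 0
1 | 0 | 1 | 1
1 | 1 | 0 | 1
1 | 1 | 1 | 0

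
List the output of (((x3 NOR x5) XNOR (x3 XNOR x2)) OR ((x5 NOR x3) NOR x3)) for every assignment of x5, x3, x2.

x5 | x3 | x2 | Output
---------------------
0 | 0 | 0 | 1
0 | 0 | 1 | 0
0 | 1 | 0 | 1
0 | 1 | 1 | 0
1 | 0 | 0 | 1
1 | 0 | 1 | 1
1 | 1 | 0 | 1
1 | 1 | 1 | 0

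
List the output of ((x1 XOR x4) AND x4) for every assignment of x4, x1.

x4 | x1 | Output
----------------
0 | 0 | 0
0 | 1 | 0
1 | 0 | 1
1 | 1 | 0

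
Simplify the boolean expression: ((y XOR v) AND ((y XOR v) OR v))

By absorption (E AND (E OR v) = E):
= (y XOR v)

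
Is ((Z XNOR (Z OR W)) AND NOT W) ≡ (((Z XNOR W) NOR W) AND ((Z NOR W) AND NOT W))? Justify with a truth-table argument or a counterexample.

No. Counterexample: with Z=0, W=0, Expression 1 = 1 but Expression 2 = 0.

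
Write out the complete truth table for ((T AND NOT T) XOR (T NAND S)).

T | S | Output
--------------
0 | 0 | 1
0 | 1 | 1
1 | 0 | 1
1 | 1 | 0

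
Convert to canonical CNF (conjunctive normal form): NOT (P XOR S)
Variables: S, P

(S OR NOT P) AND (NOT S OR P)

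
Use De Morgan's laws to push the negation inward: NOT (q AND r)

NOT q OR NOT r
De Morgan's: NOT(AND of terms) = OR of negations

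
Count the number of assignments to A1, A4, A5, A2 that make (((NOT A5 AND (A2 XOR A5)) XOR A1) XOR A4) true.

Satisfying assignments: (0,0,0,1), (0,1,0,0), (0,1,1,0), (0,1,1,1), (1,0,0,0), (1,0,1,0), (1,0,1,1), (1,1,0,1)
Count: 8 out of 16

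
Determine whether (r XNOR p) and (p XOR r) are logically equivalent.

No. Counterexample: with p=0, r=0, Expression 1 = 1 but Expression 2 = 0.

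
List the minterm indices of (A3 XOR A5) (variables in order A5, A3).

Σm(1, 2) = (NOT A5 AND A3) OR (A5 AND NOT A3)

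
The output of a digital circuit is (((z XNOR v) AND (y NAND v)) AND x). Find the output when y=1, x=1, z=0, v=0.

Substituting: (((0 XNOR 0) AND (1 NAND 0)) AND 1)
= 1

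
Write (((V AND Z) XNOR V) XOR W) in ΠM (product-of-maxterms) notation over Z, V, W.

ΠM(1, 2, 5, 7) = (Z OR V OR NOT W) AND (Z OR NOT V OR W) AND (NOT Z OR V OR NOT W) AND (NOT Z OR NOT V OR NOT W)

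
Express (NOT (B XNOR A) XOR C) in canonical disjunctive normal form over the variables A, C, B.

(NOT A AND NOT C AND B) OR (NOT A AND C AND NOT B) OR (A AND NOT C AND NOT B) OR (A AND C AND B)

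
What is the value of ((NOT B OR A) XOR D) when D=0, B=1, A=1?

Substituting: ((NOT 1 OR 1) XOR 0)
= 1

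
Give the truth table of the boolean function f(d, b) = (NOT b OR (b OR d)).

d | b | Output
--------------
0 | 0 | 1
0 | 1 | 1
1 | 0 | 1
1 | 1 | 1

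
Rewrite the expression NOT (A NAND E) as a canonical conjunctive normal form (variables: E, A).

(E OR A) AND (E OR NOT A) AND (NOT E OR A)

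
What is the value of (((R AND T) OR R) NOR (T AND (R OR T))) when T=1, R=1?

Substituting: (((1 AND 1) OR 1) NOR (1 AND (1 OR 1)))
= 0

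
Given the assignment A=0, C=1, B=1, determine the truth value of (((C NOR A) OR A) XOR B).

Substituting: (((1 NOR 0) OR 0) XOR 1)
= 1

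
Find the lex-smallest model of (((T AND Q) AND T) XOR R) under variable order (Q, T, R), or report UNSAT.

Q=0, T=0, R=1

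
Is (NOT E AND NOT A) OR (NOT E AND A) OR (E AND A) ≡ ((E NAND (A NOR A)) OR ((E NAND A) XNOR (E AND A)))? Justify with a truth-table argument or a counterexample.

Yes, they are equivalent — the two output columns agree on all 4 assignments:
E | A | Expression 1 | Expression 2
-----------------------------------
0 | 0 | 1 | 1
0 | 1 | 1 | 1
1 | 0 | 0 | 0
1 | 1 | 1 | 1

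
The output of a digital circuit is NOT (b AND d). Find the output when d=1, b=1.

Substituting: NOT (1 AND 1)
= 0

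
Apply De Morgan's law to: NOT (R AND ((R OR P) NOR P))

NOT R OR NOT ((R OR P) NOR P)
De Morgan's: NOT(AND of terms) = OR of negations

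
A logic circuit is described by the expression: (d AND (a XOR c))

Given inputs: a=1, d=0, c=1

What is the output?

Substituting: (0 AND (1 XOR 1))
= 0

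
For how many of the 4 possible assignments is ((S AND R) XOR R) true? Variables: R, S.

Satisfying assignments: (1,0)
Count: 1 out of 4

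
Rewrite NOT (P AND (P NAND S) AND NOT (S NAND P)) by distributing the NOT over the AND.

NOT P OR NOT (P NAND S) OR (S NAND P)
De Morgan's: NOT(AND of terms) = OR of negations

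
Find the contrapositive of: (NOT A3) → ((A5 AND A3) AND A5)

Contrapositive: NOT ((A5 AND A3) AND A5) → A3
Note: A statement and its contrapositive are logically equivalent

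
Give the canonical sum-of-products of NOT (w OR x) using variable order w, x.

Σm(0) = (NOT w AND NOT x)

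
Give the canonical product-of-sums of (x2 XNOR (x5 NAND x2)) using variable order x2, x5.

ΠM(0, 1, 3) = (x2 OR x5) AND (x2 OR NOT x5) AND (NOT x2 OR NOT x5)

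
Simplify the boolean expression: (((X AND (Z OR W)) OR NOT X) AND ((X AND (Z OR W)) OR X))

By distribution ((E OR v) AND (E OR NOT v) = E):
= (X AND (Z OR W))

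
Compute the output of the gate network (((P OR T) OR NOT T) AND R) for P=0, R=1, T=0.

Substituting: (((0 OR 0) OR NOT 0) AND 1)
= 1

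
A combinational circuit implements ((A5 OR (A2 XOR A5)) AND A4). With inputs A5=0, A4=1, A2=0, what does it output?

Substituting: ((0 OR (0 XOR 0)) AND 1)
= 0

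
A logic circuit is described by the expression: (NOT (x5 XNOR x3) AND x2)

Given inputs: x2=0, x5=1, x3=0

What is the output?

Substituting: (NOT (1 XNOR 0) AND 0)
= 0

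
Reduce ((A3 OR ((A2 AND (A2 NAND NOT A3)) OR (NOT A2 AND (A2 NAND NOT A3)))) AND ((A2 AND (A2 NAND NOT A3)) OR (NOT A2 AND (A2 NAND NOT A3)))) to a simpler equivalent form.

By absorption (E AND (E OR v) = E) then distribution ((E AND v) OR (E AND NOT v) = E):
= (A2 NAND NOT A3)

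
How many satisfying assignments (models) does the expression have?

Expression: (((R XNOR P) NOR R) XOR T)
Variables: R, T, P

Satisfying assignments: (0,0,1), (0,1,0), (1,1,0), (1,1,1)
Count: 4 out of 8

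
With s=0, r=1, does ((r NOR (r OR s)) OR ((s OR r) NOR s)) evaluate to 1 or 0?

Substituting: ((1 NOR (1 OR 0)) OR ((0 OR 1) NOR 0))
= 0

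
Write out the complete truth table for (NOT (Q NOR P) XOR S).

Q | P | S | Output
------------------
0 | 0 | 0 | 0
0 | 0 | 1 | 1
0 | 1 | 0 | 1
0 | 1 | 1 | 0
1 | 0 | 0 | 1
1 | 0 | 1 | 0
1 | 1 | 0 | 1
1 | 1 | 1 | 0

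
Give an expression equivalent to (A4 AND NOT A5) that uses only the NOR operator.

((A4 NOR A4) NOR ((A5 NOR A5) NOR (A5 NOR A5)))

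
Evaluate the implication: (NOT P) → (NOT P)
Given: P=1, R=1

Antecedent (NOT P) = 0; consequent (NOT P) = 0.
0 → 0 = 1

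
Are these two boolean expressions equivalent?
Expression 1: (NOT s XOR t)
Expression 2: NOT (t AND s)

No. Counterexample: with s=0, t=1, Expression 1 = 0 but Expression 2 = 1.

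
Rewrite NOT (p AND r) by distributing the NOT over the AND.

NOT p OR NOT r
De Morgan's: NOT(AND of terms) = OR of negations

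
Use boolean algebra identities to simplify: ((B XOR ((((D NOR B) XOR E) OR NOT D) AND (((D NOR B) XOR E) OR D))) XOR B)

By XOR self-cancellation ((E XOR v) XOR v = E) then distribution ((E OR v) AND (E OR NOT v) = E):
= ((D NOR B) XOR E)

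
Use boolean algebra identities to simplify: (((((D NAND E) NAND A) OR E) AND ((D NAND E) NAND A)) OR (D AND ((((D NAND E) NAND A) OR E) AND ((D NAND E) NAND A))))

By absorption (E OR (E AND v) = E) then absorption (E AND (E OR v) = E):
= ((D NAND E) NAND A)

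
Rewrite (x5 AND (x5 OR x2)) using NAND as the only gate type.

((x5 NAND ((x5 NAND x5) NAND (x2 NAND x2))) NAND (x5 NAND ((x5 NAND x5) NAND (x2 NAND x2))))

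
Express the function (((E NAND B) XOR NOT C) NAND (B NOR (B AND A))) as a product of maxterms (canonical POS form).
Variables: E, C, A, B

ΠM(4, 6, 12, 14) = (E OR NOT C OR A OR B) AND (E OR NOT C OR NOT A OR B) AND (NOT E OR NOT C OR A OR B) AND (NOT E OR NOT C OR NOT A OR B)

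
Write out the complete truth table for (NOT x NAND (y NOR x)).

x | y | Output
--------------
0 | 0 | 0
0 | 1 | 1
1 | 0 | 1
1 | 1 | 1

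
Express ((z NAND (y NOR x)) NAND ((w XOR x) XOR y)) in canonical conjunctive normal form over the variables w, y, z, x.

(w OR y OR z OR NOT x) AND (w OR y OR NOT z OR NOT x) AND (w OR NOT y OR z OR x) AND (w OR NOT y OR NOT z OR x) AND (NOT w OR y OR z OR x) AND (NOT w OR NOT y OR z OR NOT x) AND (NOT w OR NOT y OR NOT z OR NOT x)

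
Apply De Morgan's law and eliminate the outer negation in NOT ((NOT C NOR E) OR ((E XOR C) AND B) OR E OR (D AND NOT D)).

NOT (NOT C NOR E) AND NOT ((E XOR C) AND B) AND NOT E AND NOT (D AND NOT D)
De Morgan's: NOT(OR of terms) = AND of negations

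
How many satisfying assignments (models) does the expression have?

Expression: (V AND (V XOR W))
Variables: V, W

Satisfying assignments: (1,0)
Count: 1 out of 4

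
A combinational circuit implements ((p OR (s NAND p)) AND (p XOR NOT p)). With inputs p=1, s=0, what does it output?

Substituting: ((1 OR (0 NAND 1)) AND (1 XOR NOT 1))
= 1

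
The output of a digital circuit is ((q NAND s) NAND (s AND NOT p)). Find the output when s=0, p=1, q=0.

Substituting: ((0 NAND 0) NAND (0 AND NOT 1))
= 1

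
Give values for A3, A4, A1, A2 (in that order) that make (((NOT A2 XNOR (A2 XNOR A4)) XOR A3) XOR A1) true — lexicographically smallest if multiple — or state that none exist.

A3=0, A4=0, A1=0, A2=0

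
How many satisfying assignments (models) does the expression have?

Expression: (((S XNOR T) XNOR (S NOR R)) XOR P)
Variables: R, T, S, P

Satisfying assignments: (0,0,0,0), (0,0,1,0), (0,1,0,1), (0,1,1,1), (1,0,0,1), (1,0,1,0), (1,1,0,0), (1,1,1,1)
Count: 8 out of 16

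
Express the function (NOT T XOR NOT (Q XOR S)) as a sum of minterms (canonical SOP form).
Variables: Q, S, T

Σm(1, 2, 4, 7) = (NOT Q AND NOT S AND T) OR (NOT Q AND S AND NOT T) OR (Q AND NOT S AND NOT T) OR (Q AND S AND T)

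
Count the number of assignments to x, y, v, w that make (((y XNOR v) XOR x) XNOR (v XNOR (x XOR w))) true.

Satisfying assignments: (0,0,0,0), (0,0,1,0), (0,1,0,1), (0,1,1,1), (1,0,0,0), (1,0,1,0), (1,1,0,1), (1,1,1,1)
Count: 8 out of 16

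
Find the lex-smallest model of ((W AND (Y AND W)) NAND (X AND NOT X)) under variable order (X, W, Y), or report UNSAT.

X=0, W=0, Y=0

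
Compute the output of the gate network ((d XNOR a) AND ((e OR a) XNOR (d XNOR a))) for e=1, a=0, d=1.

Substituting: ((1 XNOR 0) AND ((1 OR 0) XNOR (1 XNOR 0)))
= 0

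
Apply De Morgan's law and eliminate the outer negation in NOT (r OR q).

NOT r AND NOT q
De Morgan's: NOT(OR of terms) = AND of negations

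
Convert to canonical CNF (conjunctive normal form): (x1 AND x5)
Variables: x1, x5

(x1 OR x5) AND (x1 OR NOT x5) AND (NOT x1 OR x5)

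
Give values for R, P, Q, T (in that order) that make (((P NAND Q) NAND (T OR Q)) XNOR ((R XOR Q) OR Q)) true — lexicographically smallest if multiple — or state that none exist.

R=0, P=0, Q=0, T=1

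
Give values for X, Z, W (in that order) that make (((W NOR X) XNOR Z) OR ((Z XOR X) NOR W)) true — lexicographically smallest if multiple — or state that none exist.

X=0, Z=0, W=0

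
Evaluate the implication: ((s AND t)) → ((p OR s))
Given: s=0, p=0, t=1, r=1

Antecedent ((s AND t)) = 0; consequent ((p OR s)) = 0.
0 → 0 = 1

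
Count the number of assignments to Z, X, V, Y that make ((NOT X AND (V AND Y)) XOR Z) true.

Satisfying assignments: (0,0,1,1), (1,0,0,0), (1,0,0,1), (1,0,1,0), (1,1,0,0), (1,1,0,1), (1,1,1,0), (1,1,1,1)
Count: 8 out of 16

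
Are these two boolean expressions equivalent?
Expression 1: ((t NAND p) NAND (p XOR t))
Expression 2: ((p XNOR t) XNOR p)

No. Counterexample: with p=0, t=0, Expression 1 = 1 but Expression 2 = 0.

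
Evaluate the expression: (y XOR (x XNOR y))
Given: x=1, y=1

Substituting: (1 XOR (1 XNOR 1))
= 0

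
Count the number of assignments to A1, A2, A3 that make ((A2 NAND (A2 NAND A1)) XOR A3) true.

Satisfying assignments: (0,0,0), (0,1,1), (1,0,0), (1,1,0)
Count: 4 out of 8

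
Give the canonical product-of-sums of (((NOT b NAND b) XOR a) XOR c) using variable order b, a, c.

ΠM(1, 2, 5, 6) = (b OR a OR NOT c) AND (b OR NOT a OR c) AND (NOT b OR a OR NOT c) AND (NOT b OR NOT a OR c)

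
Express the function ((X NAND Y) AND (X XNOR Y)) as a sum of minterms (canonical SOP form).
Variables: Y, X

Σm(0) = (NOT Y AND NOT X)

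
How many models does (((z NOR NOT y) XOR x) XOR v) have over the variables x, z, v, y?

Satisfying assignments: (0,0,0,1), (0,0,1,0), (0,1,1,0), (0,1,1,1), (1,0,0,0), (1,0,1,1), (1,1,0,0), (1,1,0,1)
Count: 8 out of 16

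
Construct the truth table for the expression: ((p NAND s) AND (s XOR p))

s | p | Output
--------------
0 | 0 | 0
0 | 1 | 1
1 | 0 | 1
1 | 1 | 0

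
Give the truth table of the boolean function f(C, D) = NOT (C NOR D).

C | D | Output
--------------
0 | 0 | 0
0 | 1 | 1
1 | 0 | 1
1 | 1 | 1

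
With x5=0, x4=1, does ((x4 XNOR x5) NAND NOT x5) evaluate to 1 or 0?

Substituting: ((1 XNOR 0) NAND NOT 0)
= 1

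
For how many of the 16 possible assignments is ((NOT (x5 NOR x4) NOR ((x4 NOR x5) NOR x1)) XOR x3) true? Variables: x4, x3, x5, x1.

Satisfying assignments: (0,0,0,0), (0,0,0,1), (0,1,1,0), (0,1,1,1), (1,1,0,0), (1,1,0,1), (1,1,1,0), (1,1,1,1)
Count: 8 out of 16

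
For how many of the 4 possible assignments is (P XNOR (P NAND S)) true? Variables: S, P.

Satisfying assignments: (0,1)
Count: 1 out of 4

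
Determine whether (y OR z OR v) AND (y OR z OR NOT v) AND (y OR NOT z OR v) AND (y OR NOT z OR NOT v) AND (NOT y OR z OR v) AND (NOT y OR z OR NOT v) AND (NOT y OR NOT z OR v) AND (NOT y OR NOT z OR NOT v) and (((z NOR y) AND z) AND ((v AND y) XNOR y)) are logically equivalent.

Yes, they are equivalent — the two output columns agree on all 8 assignments:
y | z | v | Expression 1 | Expression 2
---------------------------------------
0 | 0 | 0 | 0 | 0
0 | 0 | 1 | 0 | 0
0 | 1 | 0 | 0 | 0
0 | 1 | 1 | 0 | 0
1 | 0 | 0 | 0 | 0
1 | 0 | 1 | 0 | 0
1 | 1 | 0 | 0 | 0
1 | 1 | 1 | 0 | 0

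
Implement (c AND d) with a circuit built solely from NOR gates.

((c NOR c) NOR (d NOR d))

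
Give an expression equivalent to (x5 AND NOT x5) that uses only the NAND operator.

((x5 NAND (x5 NAND x5)) NAND (x5 NAND (x5 NAND x5)))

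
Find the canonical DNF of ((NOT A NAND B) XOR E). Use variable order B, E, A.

(NOT B AND NOT E AND NOT A) OR (NOT B AND NOT E AND A) OR (B AND NOT E AND A) OR (B AND E AND NOT A)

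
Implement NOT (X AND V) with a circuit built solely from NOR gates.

(((X NOR X) NOR (V NOR V)) NOR ((X NOR X) NOR (V NOR V)))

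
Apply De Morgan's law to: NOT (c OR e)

NOT c AND NOT e
De Morgan's: NOT(OR of terms) = AND of negations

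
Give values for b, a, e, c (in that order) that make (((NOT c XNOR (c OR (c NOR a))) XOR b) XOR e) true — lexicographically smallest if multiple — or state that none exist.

b=0, a=0, e=0, c=0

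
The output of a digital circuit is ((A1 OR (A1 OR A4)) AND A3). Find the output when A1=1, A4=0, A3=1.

Substituting: ((1 OR (1 OR 0)) AND 1)
= 1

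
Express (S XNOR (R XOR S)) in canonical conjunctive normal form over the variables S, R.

(S OR NOT R) AND (NOT S OR NOT R)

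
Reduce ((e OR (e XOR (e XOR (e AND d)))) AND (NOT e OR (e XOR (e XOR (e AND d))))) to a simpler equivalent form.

By distribution ((E OR v) AND (E OR NOT v) = E) then XOR self-cancellation ((E XOR v) XOR v = E):
= (e AND d)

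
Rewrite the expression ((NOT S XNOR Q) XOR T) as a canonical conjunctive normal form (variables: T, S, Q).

(T OR S OR Q) AND (T OR NOT S OR NOT Q) AND (NOT T OR S OR NOT Q) AND (NOT T OR NOT S OR Q)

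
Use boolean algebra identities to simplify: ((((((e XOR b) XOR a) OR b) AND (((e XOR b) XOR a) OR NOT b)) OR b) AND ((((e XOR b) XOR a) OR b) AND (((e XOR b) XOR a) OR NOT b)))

By absorption (E AND (E OR v) = E) then distribution ((E OR v) AND (E OR NOT v) = E):
= ((e XOR b) XOR a)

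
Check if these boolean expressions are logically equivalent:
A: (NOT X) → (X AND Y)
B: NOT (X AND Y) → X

Yes, Contrapositive is always equivalent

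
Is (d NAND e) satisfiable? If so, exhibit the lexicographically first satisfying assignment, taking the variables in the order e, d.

e=0, d=0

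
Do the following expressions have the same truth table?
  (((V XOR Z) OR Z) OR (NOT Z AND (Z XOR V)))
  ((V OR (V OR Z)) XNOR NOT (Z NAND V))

No. Counterexample: with V=0, Z=0, Expression 1 = 0 but Expression 2 = 1.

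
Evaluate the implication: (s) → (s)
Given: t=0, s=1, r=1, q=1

Antecedent (s) = 1; consequent (s) = 1.
1 → 1 = 1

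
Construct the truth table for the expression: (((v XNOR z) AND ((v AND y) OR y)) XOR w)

y | w | z | v | Output
----------------------
0 | 0 | 0 | 0 | 0
0 | 0 | 0 | 1 | 0
0 | 0 | 1 | 0 | 0
0 | 0 | 1 | 1 | 0
0 | 1 | 0 | 0 | 1
0 | 1 | 0 | 1 | 1
0 | 1 | 1 | 0 | 1
0 | 1 | 1 | 1 | 1
1 | 0 | 0 | 0 | 1
1 | 0 | 0 | 1 | 0
1 | 0 | 1 | 0 | 0
1 | 0 | 1 | 1 | 1
1 | 1 | 0 | 0 | 0
1 | 1 | 0 | 1 | 1
1 | 1 | 1 | 0 | 1
1 | 1 | 1 | 1 | 0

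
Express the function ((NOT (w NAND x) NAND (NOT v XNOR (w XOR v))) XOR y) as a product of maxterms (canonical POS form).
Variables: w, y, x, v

ΠM(4, 5, 6, 7, 10, 11, 12, 13) = (w OR NOT y OR x OR v) AND (w OR NOT y OR x OR NOT v) AND (w OR NOT y OR NOT x OR v) AND (w OR NOT y OR NOT x OR NOT v) AND (NOT w OR y OR NOT x OR v) AND (NOT w OR y OR NOT x OR NOT v) AND (NOT w OR NOT y OR x OR v) AND (NOT w OR NOT y OR x OR NOT v)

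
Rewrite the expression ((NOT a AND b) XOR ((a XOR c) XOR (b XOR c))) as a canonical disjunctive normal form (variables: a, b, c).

(a AND NOT b AND NOT c) OR (a AND NOT b AND c)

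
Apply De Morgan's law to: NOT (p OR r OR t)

NOT p AND NOT r AND NOT t
De Morgan's: NOT(OR of terms) = AND of negations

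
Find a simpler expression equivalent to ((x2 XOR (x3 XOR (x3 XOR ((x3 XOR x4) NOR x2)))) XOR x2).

By XOR self-cancellation ((E XOR v) XOR v = E) then XOR self-cancellation ((E XOR v) XOR v = E):
= ((x3 XOR x4) NOR x2)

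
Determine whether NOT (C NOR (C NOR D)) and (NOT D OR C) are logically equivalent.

Yes, they are equivalent — the two output columns agree on all 4 assignments:
D | C | Expression 1 | Expression 2
-----------------------------------
0 | 0 | 1 | 1
0 | 1 | 1 | 1
1 | 0 | 0 | 0
1 | 1 | 1 | 1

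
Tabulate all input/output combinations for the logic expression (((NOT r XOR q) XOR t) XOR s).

q | t | s | r | Output
----------------------
0 | 0 | 0 | 0 | 1
0 | 0 | 0 | 1 | 0
0 | 0 | 1 | 0 | 0
0 | 0 | 1 | 1 | 1
0 | 1 | 0 | 0 | 0
0 | 1 | 0 | 1 | 1
0 | 1 | 1 | 0 | 1
0 | 1 | 1 | 1 | 0
1 | 0 | 0 | 0 | 0
1 | 0 | 0 | 1 | 1
1 | 0 | 1 | 0 | 1
1 | 0 | 1 | 1 | 0
1 | 1 | 0 | 0 | 1
1 | 1 | 0 | 1 | 0
1 | 1 | 1 | 0 | 0
1 | 1 | 1 | 1 | 1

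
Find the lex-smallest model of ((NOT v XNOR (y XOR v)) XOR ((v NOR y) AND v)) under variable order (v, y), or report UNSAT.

v=0, y=1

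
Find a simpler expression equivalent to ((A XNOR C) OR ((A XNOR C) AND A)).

By absorption (E OR (E AND v) = E):
= (A XNOR C)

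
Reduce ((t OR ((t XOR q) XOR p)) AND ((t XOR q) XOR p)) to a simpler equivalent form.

By absorption (E AND (E OR v) = E):
= ((t XOR q) XOR p)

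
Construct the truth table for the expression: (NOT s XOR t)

s | t | Output
--------------
0 | 0 | 1
0 | 1 | 0
1 | 0 | 0
1 | 1 | 1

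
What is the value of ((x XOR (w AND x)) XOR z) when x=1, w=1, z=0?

Substituting: ((1 XOR (1 AND 1)) XOR 0)
= 0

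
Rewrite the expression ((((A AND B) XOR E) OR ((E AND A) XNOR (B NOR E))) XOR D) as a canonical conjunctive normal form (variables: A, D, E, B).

(A OR D OR E OR B) AND (A OR NOT D OR E OR NOT B) AND (A OR NOT D OR NOT E OR B) AND (A OR NOT D OR NOT E OR NOT B) AND (NOT A OR D OR E OR B) AND (NOT A OR D OR NOT E OR NOT B) AND (NOT A OR NOT D OR E OR NOT B) AND (NOT A OR NOT D OR NOT E OR B)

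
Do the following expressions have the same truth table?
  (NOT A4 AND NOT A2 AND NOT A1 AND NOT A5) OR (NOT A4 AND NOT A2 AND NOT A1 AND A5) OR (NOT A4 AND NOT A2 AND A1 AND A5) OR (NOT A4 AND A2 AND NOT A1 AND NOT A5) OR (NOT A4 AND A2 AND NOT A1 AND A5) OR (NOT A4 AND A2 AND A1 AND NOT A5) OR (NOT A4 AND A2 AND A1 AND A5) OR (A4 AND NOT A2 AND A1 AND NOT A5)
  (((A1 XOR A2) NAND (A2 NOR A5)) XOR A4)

Yes, they are equivalent — the two output columns agree on all 16 assignments:
A4 | A2 | A1 | A5 | Expression 1 | Expression 2
-----------------------------------------------
0 | 0 | 0 | 0 | 1 | 1
0 | 0 | 0 | 1 | 1 | 1
0 | 0 | 1 | 0 | 0 | 0
0 | 0 | 1 | 1 | 1 | 1
0 | 1 | 0 | 0 | 1 | 1
0 | 1 | 0 | 1 | 1 | 1
0 | 1 | 1 | 0 | 1 | 1
0 | 1 | 1 | 1 | 1 | 1
1 | 0 | 0 | 0 | 0 | 0
1 | 0 | 0 | 1 | 0 | 0
1 | 0 | 1 | 0 | 1 | 1
1 | 0 | 1 | 1 | 0 | 0
1 | 1 | 0 | 0 | 0 | 0
1 | 1 | 0 | 1 | 0 | 0
1 | 1 | 1 | 0 | 0 | 0
1 | 1 | 1 | 1 | 0 | 0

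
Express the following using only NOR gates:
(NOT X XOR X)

(((((X NOR X) NOR X) NOR ((X NOR X) NOR X)) NOR (((X NOR X) NOR X) NOR ((X NOR X) NOR X))) NOR (((((X NOR X) NOR (X NOR X)) NOR (X NOR X)) NOR (((X NOR X) NOR (X NOR X)) NOR (X NOR X))) NOR ((((X NOR X) NOR (X NOR X)) NOR (X NOR X)) NOR (((X NOR X) NOR (X NOR X)) NOR (X NOR X)))))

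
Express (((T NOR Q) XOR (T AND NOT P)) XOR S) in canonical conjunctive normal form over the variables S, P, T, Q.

(S OR P OR T OR NOT Q) AND (S OR NOT P OR T OR NOT Q) AND (S OR NOT P OR NOT T OR Q) AND (S OR NOT P OR NOT T OR NOT Q) AND (NOT S OR P OR T OR Q) AND (NOT S OR P OR NOT T OR Q) AND (NOT S OR P OR NOT T OR NOT Q) AND (NOT S OR NOT P OR T OR Q)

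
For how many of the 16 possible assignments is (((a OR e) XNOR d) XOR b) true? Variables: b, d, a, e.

Satisfying assignments: (0,0,0,0), (0,1,0,1), (0,1,1,0), (0,1,1,1), (1,0,0,1), (1,0,1,0), (1,0,1,1), (1,1,0,0)
Count: 8 out of 16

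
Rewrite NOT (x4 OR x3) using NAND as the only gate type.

(((x4 NAND x4) NAND (x3 NAND x3)) NAND ((x4 NAND x4) NAND (x3 NAND x3)))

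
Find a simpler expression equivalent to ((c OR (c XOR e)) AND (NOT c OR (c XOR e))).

By distribution ((E OR v) AND (E OR NOT v) = E):
= (c XOR e)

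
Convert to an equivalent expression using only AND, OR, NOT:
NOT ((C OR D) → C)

(C OR D) AND NOT C
(Negated implication: NOT(A → B) = A AND NOT B)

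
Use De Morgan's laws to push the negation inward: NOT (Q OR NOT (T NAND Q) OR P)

NOT Q AND (T NAND Q) AND NOT P
De Morgan's: NOT(OR of terms) = AND of negations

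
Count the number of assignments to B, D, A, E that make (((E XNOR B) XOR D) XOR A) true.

Satisfying assignments: (0,0,0,0), (0,0,1,1), (0,1,0,1), (0,1,1,0), (1,0,0,1), (1,0,1,0), (1,1,0,0), (1,1,1,1)
Count: 8 out of 16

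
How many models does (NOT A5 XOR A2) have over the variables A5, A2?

Satisfying assignments: (0,0), (1,1)
Count: 2 out of 4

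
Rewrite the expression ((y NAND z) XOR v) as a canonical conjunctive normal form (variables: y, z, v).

(y OR z OR NOT v) AND (y OR NOT z OR NOT v) AND (NOT y OR z OR NOT v) AND (NOT y OR NOT z OR v)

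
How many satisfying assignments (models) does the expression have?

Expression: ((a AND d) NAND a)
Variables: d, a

Satisfying assignments: (0,0), (0,1), (1,0)
Count: 3 out of 4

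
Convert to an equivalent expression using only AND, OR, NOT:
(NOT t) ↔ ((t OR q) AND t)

((NOT t) AND ((t OR q) AND t)) OR (t AND NOT ((t OR q) AND t))
(Biconditional = both true or both false)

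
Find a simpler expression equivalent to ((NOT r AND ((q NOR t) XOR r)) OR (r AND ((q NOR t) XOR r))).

By distribution ((E AND v) OR (E AND NOT v) = E):
= ((q NOR t) XOR r)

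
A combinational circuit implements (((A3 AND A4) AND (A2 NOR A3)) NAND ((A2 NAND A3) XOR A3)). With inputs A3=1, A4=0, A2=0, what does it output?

Substituting: (((1 AND 0) AND (0 NOR 1)) NAND ((0 NAND 1) XOR 1))
= 1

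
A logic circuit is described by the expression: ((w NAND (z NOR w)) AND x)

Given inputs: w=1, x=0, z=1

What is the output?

Substituting: ((1 NAND (1 NOR 1)) AND 0)
= 0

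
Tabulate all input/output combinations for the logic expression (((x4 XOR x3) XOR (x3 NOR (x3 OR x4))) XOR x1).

x1 | x3 | x4 | Output
---------------------
0 | 0 | 0 | 1
0 | 0 | 1 | 1
0 | 1 | 0 | 1
0 | 1 | 1 | 0
1 | 0 | 0 | 0
1 | 0 | 1 | 0
1 | 1 | 0 | 0
1 | 1 | 1 | 1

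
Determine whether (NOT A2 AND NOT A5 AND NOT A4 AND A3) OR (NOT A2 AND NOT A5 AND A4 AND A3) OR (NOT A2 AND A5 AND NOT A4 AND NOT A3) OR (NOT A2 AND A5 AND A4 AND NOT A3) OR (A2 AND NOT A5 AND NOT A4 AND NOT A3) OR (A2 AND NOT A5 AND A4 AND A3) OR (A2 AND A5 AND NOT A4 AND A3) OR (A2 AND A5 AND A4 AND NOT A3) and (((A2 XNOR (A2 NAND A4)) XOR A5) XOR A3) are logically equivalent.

Yes, they are equivalent — the two output columns agree on all 16 assignments:
A2 | A5 | A4 | A3 | Expression 1 | Expression 2
-----------------------------------------------
0 | 0 | 0 | 0 | 0 | 0
0 | 0 | 0 | 1 | 1 | 1
0 | 0 | 1 | 0 | 0 | 0
0 | 0 | 1 | 1 | 1 | 1
0 | 1 | 0 | 0 | 1 | 1
0 | 1 | 0 | 1 | 0 | 0
0 | 1 | 1 | 0 | 1 | 1
0 | 1 | 1 | 1 | 0 | 0
1 | 0 | 0 | 0 | 1 | 1
1 | 0 | 0 | 1 | 0 | 0
1 | 0 | 1 | 0 | 0 | 0
1 | 0 | 1 | 1 | 1 | 1
1 | 1 | 0 | 0 | 0 | 0
1 | 1 | 0 | 1 | 1 | 1
1 | 1 | 1 | 0 | 1 | 1
1 | 1 | 1 | 1 | 0 | 0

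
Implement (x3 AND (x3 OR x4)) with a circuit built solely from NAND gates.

((x3 NAND ((x3 NAND x3) NAND (x4 NAND x4))) NAND (x3 NAND ((x3 NAND x3) NAND (x4 NAND x4))))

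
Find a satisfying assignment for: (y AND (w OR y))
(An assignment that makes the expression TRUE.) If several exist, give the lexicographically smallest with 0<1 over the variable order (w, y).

w=0, y=1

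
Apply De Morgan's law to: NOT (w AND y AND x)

NOT w OR NOT y OR NOT x
De Morgan's: NOT(AND of terms) = OR of negations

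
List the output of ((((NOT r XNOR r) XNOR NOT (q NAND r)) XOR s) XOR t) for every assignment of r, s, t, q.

r | s | t | q | Output
----------------------
0 | 0 | 0 | 0 | 1
0 | 0 | 0 | 1 | 1
0 | 0 | 1 | 0 | 0
0 | 0 | 1 | 1 | 0
0 | 1 | 0 | 0 | 0
0 | 1 | 0 | 1 | 0
0 | 1 | 1 | 0 | 1
0 | 1 | 1 | 1 | 1
1 | 0 | 0 | 0 | 1
1 | 0 | 0 | 1 | 0
1 | 0 | 1 | 0 | 0
1 | 0 | 1 | 1 | 1
1 | 1 | 0 | 0 | 0
1 | 1 | 0 | 1 | 1
1 | 1 | 1 | 0 | 1
1 | 1 | 1 | 1 | 0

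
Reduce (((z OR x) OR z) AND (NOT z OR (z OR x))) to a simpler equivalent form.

By distribution ((E OR v) AND (E OR NOT v) = E):
= (z OR x)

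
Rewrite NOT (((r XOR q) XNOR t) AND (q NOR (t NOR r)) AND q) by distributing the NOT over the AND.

NOT ((r XOR q) XNOR t) OR NOT (q NOR (t NOR r)) OR NOT q
De Morgan's: NOT(AND of terms) = OR of negations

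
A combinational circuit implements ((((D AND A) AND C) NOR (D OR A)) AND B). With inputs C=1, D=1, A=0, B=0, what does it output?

Substituting: ((((1 AND 0) AND 1) NOR (1 OR 0)) AND 0)
= 0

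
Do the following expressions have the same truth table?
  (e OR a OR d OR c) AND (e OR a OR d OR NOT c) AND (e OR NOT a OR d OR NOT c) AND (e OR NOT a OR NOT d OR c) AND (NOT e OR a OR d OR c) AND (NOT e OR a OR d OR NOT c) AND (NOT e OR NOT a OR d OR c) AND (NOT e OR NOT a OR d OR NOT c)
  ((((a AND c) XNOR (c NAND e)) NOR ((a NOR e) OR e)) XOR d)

Yes, they are equivalent — the two output columns agree on all 16 assignments:
e | a | d | c | Expression 1 | Expression 2
-------------------------------------------
0 | 0 | 0 | 0 | 0 | 0
0 | 0 | 0 | 1 | 0 | 0
0 | 0 | 1 | 0 | 1 | 1
0 | 0 | 1 | 1 | 1 | 1
0 | 1 | 0 | 0 | 1 | 1
0 | 1 | 0 | 1 | 0 | 0
0 | 1 | 1 | 0 | 0 | 0
0 | 1 | 1 | 1 | 1 | 1
1 | 0 | 0 | 0 | 0 | 0
1 | 0 | 0 | 1 | 0 | 0
1 | 0 | 1 | 0 | 1 | 1
1 | 0 | 1 | 1 | 1 | 1
1 | 1 | 0 | 0 | 0 | 0
1 | 1 | 0 | 1 | 0 | 0
1 | 1 | 1 | 0 | 1 | 1
1 | 1 | 1 | 1 | 1 | 1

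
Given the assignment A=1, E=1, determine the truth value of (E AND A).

Substituting: (1 AND 1)
= 1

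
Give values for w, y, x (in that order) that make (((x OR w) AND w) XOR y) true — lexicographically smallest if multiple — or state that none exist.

w=0, y=1, x=0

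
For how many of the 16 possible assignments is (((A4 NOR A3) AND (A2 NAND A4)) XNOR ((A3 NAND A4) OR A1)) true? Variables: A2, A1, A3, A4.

Satisfying assignments: (0,0,0,0), (0,0,1,1), (0,1,0,0), (1,0,0,0), (1,0,1,1), (1,1,0,0)
Count: 6 out of 16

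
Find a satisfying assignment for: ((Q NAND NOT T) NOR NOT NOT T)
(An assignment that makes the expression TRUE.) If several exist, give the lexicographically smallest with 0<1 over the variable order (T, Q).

T=0, Q=1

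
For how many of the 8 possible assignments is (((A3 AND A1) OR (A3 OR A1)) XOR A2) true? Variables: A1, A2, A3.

Satisfying assignments: (0,0,1), (0,1,0), (1,0,0), (1,0,1)
Count: 4 out of 8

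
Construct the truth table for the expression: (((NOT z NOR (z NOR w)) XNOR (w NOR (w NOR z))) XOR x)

w | x | z | Output
------------------
0 | 0 | 0 | 1
0 | 0 | 1 | 1
0 | 1 | 0 | 0
0 | 1 | 1 | 0
1 | 0 | 0 | 1
1 | 0 | 1 | 0
1 | 1 | 0 | 0
1 | 1 | 1 | 1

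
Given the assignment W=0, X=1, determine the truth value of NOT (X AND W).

Substituting: NOT (1 AND 0)
= 1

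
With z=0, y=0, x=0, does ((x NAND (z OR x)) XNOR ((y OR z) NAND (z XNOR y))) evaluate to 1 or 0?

Substituting: ((0 NAND (0 OR 0)) XNOR ((0 OR 0) NAND (0 XNOR 0)))
= 1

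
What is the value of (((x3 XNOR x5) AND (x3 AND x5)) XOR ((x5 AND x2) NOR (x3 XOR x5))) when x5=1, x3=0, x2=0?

Substituting: (((0 XNOR 1) AND (0 AND 1)) XOR ((1 AND 0) NOR (0 XOR 1)))
= 0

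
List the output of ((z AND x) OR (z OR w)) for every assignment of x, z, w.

x | z | w | Output
------------------
0 | 0 | 0 | 0
0 | 0 | 1 | 1
0 | 1 | 0 | 1
0 | 1 | 1 | 1
1 | 0 | 0 | 0
1 | 0 | 1 | 1
1 | 1 | 0 | 1
1 | 1 | 1 | 1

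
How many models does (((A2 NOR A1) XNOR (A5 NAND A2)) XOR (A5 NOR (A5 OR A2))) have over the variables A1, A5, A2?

Satisfying assignments: (0,1,0), (0,1,1), (1,0,0), (1,1,1)
Count: 4 out of 8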